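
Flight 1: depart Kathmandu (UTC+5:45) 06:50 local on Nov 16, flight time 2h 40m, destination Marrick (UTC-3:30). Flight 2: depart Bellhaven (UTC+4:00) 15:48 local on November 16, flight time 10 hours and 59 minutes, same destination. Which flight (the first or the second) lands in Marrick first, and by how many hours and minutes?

Flight 1 in UTC: 06:50 − 5:45 = 01:05 on Nov 16.
+2 hours 40 minutes → arrive 03:45 UTC on Nov 16.
Flight 2 in UTC: 15:48 − 4:00 = 11:48 on Nov 16.
+10 hours 59 minutes → arrive 22:47 UTC on Nov 16.
Flight 1 lands earlier by 19 hours 2 minutes.

the first, by 19 hours 2 minutes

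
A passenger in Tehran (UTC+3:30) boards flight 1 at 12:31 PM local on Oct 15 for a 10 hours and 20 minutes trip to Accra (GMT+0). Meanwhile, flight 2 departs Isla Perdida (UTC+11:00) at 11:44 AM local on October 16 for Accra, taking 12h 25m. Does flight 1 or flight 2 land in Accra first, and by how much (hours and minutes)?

the first, by 17 hours 48 minutes

Flight 1 in UTC: 12:31 PM − 3:30 = 9:01 AM on Oct 15.
+10 hours 20 minutes → arrive 7:21 PM UTC on Oct 15.
Flight 2 in UTC: 11:44 AM − 11:00 = 12:44 AM on Oct 16.
+12 hours 25 minutes → arrive 1:09 PM UTC on Oct 16.
Flight 1 lands earlier by 17 hours 48 minutes.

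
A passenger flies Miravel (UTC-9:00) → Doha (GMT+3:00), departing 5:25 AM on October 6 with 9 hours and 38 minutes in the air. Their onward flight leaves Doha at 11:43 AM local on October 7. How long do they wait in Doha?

8 hours 40 minutes

Convert departure to UTC: 5:25 AM + 9:00 = 2:25 PM UTC on Oct 6.
Add 9 hours and 38 minutes flight time → 12:03 AM UTC (Oct 7).
Doha is UTC+3:00, so local arrival = 12:03 AM + 3:00 = 3:03 AM on Oct 7.
Layover = 11:43 AM − 3:03 AM = 8 hours 40 minutes.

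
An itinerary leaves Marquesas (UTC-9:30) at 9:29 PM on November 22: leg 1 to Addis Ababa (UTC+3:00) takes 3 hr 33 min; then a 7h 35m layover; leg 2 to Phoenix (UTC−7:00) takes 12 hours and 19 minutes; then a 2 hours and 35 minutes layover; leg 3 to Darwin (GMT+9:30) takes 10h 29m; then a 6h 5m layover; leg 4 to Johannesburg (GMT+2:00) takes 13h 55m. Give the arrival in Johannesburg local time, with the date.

5:30 PM on Nov 25

Convert departure to UTC: 9:29 PM + 9:30 = 6:59 AM UTC on Nov 23.
Add 3 hours and 33 minutes leg 1 → 10:32 AM UTC.
Add 7 hours and 35 minutes layover in Addis Ababa → 6:07 PM UTC.
Add 12 hours and 19 minutes leg 2 → 6:26 AM UTC (Nov 24).
Add 2 hours and 35 minutes layover in Phoenix → 9:01 AM UTC.
Add 10 hours 29 minutes leg 3 → 7:30 PM UTC.
Add 6 hours 5 minutes layover in Darwin → 1:35 AM UTC (Nov 25).
Add 13 hours and 55 minutes leg 4 → 3:30 PM UTC.
Johannesburg is UTC+2:00, so local arrival = 3:30 PM + 2:00 = 5:30 PM on Nov 25.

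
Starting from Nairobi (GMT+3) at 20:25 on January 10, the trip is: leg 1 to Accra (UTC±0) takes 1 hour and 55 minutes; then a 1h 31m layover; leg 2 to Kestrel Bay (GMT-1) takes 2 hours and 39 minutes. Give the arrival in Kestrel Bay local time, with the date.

Convert departure to UTC: 20:25 − 3:00 = 17:25 UTC on Jan 10.
Add 1 hour and 55 minutes leg 1 → 19:20 UTC.
Add 1 hour 31 minutes layover in Accra → 20:51 UTC.
Add 2 hours 39 minutes leg 2 → 23:30 UTC.
Kestrel Bay is UTC−1:00, so local arrival = 23:30 − 1:00 = 22:30 on Jan 10.

22:30 on January 10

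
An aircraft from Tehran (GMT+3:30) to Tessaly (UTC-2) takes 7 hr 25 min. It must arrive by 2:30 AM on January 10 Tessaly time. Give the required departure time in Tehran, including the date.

12:35 AM on January 10

Target arrival in UTC: 2:30 AM + 2:00 = 4:30 AM on Jan 10.
Subtract 7 hours 25 minutes → departure 9:05 PM UTC on Jan 9.
Tehran is UTC+3:30: 9:05 PM + 3:30 = 12:35 AM on Jan 10.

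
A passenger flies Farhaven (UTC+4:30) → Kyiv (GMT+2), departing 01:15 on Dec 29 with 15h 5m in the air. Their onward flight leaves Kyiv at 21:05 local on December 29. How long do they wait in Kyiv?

7 hours 15 minutes

Convert departure to UTC: 01:15 − 4:30 = 20:45 UTC on Dec 28.
Add 15 hours 5 minutes flight time → 11:50 UTC (Dec 29).
Kyiv is UTC+2:00, so local arrival = 11:50 + 2:00 = 13:50 on Dec 29.
Layover = 21:05 − 13:50 = 7 hours 15 minutes.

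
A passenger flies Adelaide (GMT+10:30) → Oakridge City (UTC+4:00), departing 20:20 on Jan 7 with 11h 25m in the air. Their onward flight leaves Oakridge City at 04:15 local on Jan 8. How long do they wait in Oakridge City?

3 hours

Convert departure to UTC: 20:20 − 10:30 = 09:50 UTC on Jan 7.
Add 11 hours 25 minutes flight time → 21:15 UTC.
Oakridge City is UTC+4:00, so local arrival = 21:15 + 4:00 = 01:15 on Jan 8.
Layover = 04:15 − 01:15 = 3 hours.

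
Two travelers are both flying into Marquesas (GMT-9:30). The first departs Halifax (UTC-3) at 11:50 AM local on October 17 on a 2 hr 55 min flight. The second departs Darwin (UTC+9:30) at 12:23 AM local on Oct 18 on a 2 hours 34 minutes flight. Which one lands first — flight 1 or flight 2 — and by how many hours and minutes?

the second, by 18 minutes

Flight 1 in UTC: 11:50 AM + 3:00 = 2:50 PM on Oct 17.
+2 hours 55 minutes → arrive 5:45 PM UTC on Oct 17.
Flight 2 in UTC: 12:23 AM − 9:30 = 2:53 PM on Oct 17.
+2 hours and 34 minutes → arrive 5:27 PM UTC on Oct 17.
Flight 2 lands earlier by 18 minutes.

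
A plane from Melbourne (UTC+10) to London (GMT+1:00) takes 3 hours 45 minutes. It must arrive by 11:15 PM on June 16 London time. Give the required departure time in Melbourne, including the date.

4:30 AM on June 17

Target arrival in UTC: 11:15 PM − 1:00 = 10:15 PM on Jun 16.
Subtract 3 hours and 45 minutes → departure 6:30 PM UTC on Jun 16.
Melbourne is UTC+10:00: 6:30 PM + 10:00 = 4:30 AM on Jun 17.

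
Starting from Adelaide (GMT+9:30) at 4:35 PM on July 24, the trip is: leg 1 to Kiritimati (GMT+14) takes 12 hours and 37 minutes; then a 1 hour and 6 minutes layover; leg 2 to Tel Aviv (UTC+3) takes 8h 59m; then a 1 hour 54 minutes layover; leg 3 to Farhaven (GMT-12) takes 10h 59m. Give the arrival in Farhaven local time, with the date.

6:40 AM on July 25

Convert departure to UTC: 4:35 PM − 9:30 = 7:05 AM UTC on Jul 24.
Add 12 hours 37 minutes leg 1 → 7:42 PM UTC.
Add 1 hour 6 minutes layover in Kiritimati → 8:48 PM UTC.
Add 8 hours 59 minutes leg 2 → 5:47 AM UTC (Jul 25).
Add 1 hour 54 minutes layover in Tel Aviv → 7:41 AM UTC.
Add 10 hours 59 minutes leg 3 → 6:40 PM UTC.
Farhaven is UTC−12:00, so local arrival = 6:40 PM − 12:00 = 6:40 AM on Jul 25.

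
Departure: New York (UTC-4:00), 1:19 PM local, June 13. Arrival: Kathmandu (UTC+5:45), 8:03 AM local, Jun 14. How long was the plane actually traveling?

Kathmandu is 9:45 ahead of New York.
Clock-face elapsed time (ignoring zones) is 18 hours 44 minutes.
Actual elapsed = 18 hours 44 minutes − 9:45 = 8 hours 59 minutes.

8 hours 59 minutes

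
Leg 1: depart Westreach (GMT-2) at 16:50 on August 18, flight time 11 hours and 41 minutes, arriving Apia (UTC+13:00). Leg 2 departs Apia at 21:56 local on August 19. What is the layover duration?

Convert departure to UTC: 16:50 + 2:00 = 18:50 UTC on Aug 18.
Add 11 hours and 41 minutes flight time → 06:31 UTC (Aug 19).
Apia is UTC+13:00, so local arrival = 06:31 + 13:00 = 19:31 on Aug 19.
Layover = 21:56 − 19:31 = 2 hours 25 minutes.

2 hours 25 minutes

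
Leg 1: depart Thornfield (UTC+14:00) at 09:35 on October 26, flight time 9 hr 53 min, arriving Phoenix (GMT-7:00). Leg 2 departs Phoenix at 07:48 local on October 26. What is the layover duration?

9 hours 20 minutes

Convert departure to UTC: 09:35 − 14:00 = 19:35 UTC on Oct 25.
Add 9 hours and 53 minutes flight time → 05:28 UTC (Oct 26).
Phoenix is UTC−7:00, so local arrival = 05:28 − 7:00 = 22:28 on Oct 25.
Layover = 07:48 − 22:28 (+1 day) = 9 hours 20 minutes.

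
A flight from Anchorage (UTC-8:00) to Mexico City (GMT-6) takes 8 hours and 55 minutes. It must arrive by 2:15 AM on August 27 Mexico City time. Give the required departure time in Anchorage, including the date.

3:20 PM on Aug 26

Target arrival in UTC: 2:15 AM + 6:00 = 8:15 AM on Aug 27.
Subtract 8 hours and 55 minutes → departure 11:20 PM UTC on Aug 26.
Anchorage is UTC−8:00: 11:20 PM − 8:00 = 3:20 PM on Aug 26.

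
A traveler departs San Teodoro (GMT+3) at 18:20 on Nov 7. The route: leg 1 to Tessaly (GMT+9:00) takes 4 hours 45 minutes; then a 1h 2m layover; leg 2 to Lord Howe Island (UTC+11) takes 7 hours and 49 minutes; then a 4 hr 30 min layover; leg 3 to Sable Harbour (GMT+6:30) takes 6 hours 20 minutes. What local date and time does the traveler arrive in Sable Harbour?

Convert departure to UTC: 18:20 − 3:00 = 15:20 UTC on Nov 7.
Add 4 hours and 45 minutes leg 1 → 20:05 UTC.
Add 1 hour 2 minutes layover in Tessaly → 21:07 UTC.
Add 7 hours 49 minutes leg 2 → 04:56 UTC (Nov 8).
Add 4 hours 30 minutes layover in Lord Howe Island → 09:26 UTC.
Add 6 hours and 20 minutes leg 3 → 15:46 UTC.
Sable Harbour is UTC+6:30, so local arrival = 15:46 + 6:30 = 22:16 on Nov 8.

22:16 on November 8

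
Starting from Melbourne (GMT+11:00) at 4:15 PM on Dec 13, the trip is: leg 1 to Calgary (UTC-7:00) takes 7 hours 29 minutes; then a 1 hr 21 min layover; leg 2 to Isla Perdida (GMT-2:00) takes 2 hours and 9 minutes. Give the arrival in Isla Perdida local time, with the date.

Convert departure to UTC: 4:15 PM − 11:00 = 5:15 AM UTC on Dec 13.
Add 7 hours 29 minutes leg 1 → 12:44 PM UTC.
Add 1 hour and 21 minutes layover in Calgary → 2:05 PM UTC.
Add 2 hours 9 minutes leg 2 → 4:14 PM UTC.
Isla Perdida is UTC−2:00, so local arrival = 4:14 PM − 2:00 = 2:14 PM on Dec 13.

2:14 PM on Dec 13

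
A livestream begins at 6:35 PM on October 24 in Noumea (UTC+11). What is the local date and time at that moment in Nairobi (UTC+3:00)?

10:35 AM on October 24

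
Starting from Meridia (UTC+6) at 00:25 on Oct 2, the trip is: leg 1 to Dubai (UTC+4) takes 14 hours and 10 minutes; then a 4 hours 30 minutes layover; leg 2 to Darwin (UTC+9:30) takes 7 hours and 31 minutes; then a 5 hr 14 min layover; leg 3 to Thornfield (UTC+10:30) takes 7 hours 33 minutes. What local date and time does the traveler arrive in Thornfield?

Convert departure to UTC: 00:25 − 6:00 = 18:25 UTC on Oct 1.
Add 14 hours 10 minutes leg 1 → 08:35 UTC (Oct 2).
Add 4 hours 30 minutes layover in Dubai → 13:05 UTC.
Add 7 hours and 31 minutes leg 2 → 20:36 UTC.
Add 5 hours 14 minutes layover in Darwin → 01:50 UTC (Oct 3).
Add 7 hours 33 minutes leg 3 → 09:23 UTC.
Thornfield is UTC+10:30, so local arrival = 09:23 + 10:30 = 19:53 on Oct 3.

19:53 on Oct 3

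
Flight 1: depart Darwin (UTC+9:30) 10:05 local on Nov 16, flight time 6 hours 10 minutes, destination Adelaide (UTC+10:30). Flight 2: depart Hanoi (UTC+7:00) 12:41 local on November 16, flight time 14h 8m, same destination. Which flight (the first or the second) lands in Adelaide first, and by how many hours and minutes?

Flight 1 in UTC: 10:05 − 9:30 = 00:35 on Nov 16.
+6 hours and 10 minutes → arrive 06:45 UTC on Nov 16.
Flight 2 in UTC: 12:41 − 7:00 = 05:41 on Nov 16.
+14 hours and 8 minutes → arrive 19:49 UTC on Nov 16.
Flight 1 lands earlier by 13 hours 4 minutes.

the first, by 13 hours 4 minutes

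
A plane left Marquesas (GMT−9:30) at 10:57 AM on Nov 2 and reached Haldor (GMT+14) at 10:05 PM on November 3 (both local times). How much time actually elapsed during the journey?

11 hours 38 minutes

Haldor is 23:30 ahead of Marquesas.
Clock-face elapsed time (ignoring zones) is 35 hours 8 minutes.
Actual elapsed = 35 hours 8 minutes − 23:30 = 11 hours 38 minutes.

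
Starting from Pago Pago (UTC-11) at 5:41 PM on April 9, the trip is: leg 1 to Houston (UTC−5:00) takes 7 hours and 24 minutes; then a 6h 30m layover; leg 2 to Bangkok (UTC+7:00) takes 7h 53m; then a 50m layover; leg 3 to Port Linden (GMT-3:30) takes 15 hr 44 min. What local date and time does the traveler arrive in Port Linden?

3:32 PM on April 11

Convert departure to UTC: 5:41 PM + 11:00 = 4:41 AM UTC on Apr 10.
Add 7 hours and 24 minutes leg 1 → 12:05 PM UTC.
Add 6 hours 30 minutes layover in Houston → 6:35 PM UTC.
Add 7 hours and 53 minutes leg 2 → 2:28 AM UTC (Apr 11).
Add 50 minutes layover in Bangkok → 3:18 AM UTC.
Add 15 hours 44 minutes leg 3 → 7:02 PM UTC.
Port Linden is UTC−3:30, so local arrival = 7:02 PM − 3:30 = 3:32 PM on Apr 11.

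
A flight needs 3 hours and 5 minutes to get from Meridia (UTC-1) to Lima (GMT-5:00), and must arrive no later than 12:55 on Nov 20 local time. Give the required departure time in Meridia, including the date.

Target arrival in UTC: 12:55 + 5:00 = 17:55 on Nov 20.
Subtract 3 hours 5 minutes → departure 14:50 UTC on Nov 20.
Meridia is UTC−1:00: 14:50 − 1:00 = 13:50 on Nov 20.

13:50 on Nov 20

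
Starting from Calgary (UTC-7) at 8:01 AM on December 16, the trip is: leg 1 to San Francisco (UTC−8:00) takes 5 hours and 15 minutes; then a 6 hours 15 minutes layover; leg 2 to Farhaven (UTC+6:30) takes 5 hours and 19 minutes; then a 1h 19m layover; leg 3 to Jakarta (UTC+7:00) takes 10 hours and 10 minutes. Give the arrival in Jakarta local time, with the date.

Convert departure to UTC: 8:01 AM + 7:00 = 3:01 PM UTC on Dec 16.
Add 5 hours 15 minutes leg 1 → 8:16 PM UTC.
Add 6 hours and 15 minutes layover in San Francisco → 2:31 AM UTC (Dec 17).
Add 5 hours and 19 minutes leg 2 → 7:50 AM UTC.
Add 1 hour and 19 minutes layover in Farhaven → 9:09 AM UTC.
Add 10 hours 10 minutes leg 3 → 7:19 PM UTC.
Jakarta is UTC+7:00, so local arrival = 7:19 PM + 7:00 = 2:19 AM on Dec 18.

2:19 AM on Dec 18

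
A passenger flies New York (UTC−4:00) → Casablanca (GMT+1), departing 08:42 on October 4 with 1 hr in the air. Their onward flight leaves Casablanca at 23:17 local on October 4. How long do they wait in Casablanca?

Convert departure to UTC: 08:42 + 4:00 = 12:42 UTC on Oct 4.
Add 1 hour flight time → 13:42 UTC.
Casablanca is UTC+1:00, so local arrival = 13:42 + 1:00 = 14:42 on Oct 4.
Layover = 23:17 − 14:42 = 8 hours 35 minutes.

8 hours 35 minutes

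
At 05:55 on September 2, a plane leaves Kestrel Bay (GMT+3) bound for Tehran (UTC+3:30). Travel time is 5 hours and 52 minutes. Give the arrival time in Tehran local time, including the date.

12:17 on Sep 2

Convert departure to UTC: 05:55 − 3:00 = 02:55 UTC on Sep 2.
Add 5 hours and 52 minutes travel time → 08:47 UTC.
Tehran is UTC+3:30, so local arrival = 08:47 + 3:30 = 12:17 on Sep 2.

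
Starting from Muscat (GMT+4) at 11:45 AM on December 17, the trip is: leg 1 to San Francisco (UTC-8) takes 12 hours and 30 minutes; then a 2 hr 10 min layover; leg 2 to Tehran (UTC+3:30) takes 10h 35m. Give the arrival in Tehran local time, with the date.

12:30 PM on Dec 18

Convert departure to UTC: 11:45 AM − 4:00 = 7:45 AM UTC on Dec 17.
Add 12 hours 30 minutes leg 1 → 8:15 PM UTC.
Add 2 hours 10 minutes layover in San Francisco → 10:25 PM UTC.
Add 10 hours 35 minutes leg 2 → 9:00 AM UTC (Dec 18).
Tehran is UTC+3:30, so local arrival = 9:00 AM + 3:30 = 12:30 PM on Dec 18.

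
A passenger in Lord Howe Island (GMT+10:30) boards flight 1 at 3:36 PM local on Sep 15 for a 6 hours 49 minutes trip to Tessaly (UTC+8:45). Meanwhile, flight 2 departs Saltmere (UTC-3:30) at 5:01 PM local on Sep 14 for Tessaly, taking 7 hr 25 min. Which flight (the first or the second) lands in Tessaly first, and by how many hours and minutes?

the second, by 7 hours 59 minutes

Flight 1 in UTC: 3:36 PM − 10:30 = 5:06 AM on Sep 15.
+6 hours and 49 minutes → arrive 11:55 AM UTC on Sep 15.
Flight 2 in UTC: 5:01 PM + 3:30 = 8:31 PM on Sep 14.
+7 hours 25 minutes → arrive 3:56 AM UTC on Sep 15.
Flight 2 lands earlier by 7 hours 59 minutes.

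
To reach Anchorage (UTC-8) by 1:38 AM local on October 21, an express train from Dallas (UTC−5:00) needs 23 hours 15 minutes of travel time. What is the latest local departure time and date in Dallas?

Target arrival in UTC: 1:38 AM + 8:00 = 9:38 AM on Oct 21.
Subtract 23 hours 15 minutes → departure 10:23 AM UTC on Oct 20.
Dallas is UTC−5:00: 10:23 AM − 5:00 = 5:23 AM on Oct 20.

5:23 AM on October 20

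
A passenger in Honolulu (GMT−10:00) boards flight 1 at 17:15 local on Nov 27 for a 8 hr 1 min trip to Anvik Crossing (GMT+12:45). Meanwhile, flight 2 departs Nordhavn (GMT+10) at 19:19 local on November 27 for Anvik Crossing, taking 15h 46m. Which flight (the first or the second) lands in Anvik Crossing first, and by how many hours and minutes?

Flight 1 in UTC: 17:15 + 10:00 = 03:15 on Nov 28.
+8 hours and 1 minute → arrive 11:16 UTC on Nov 28.
Flight 2 in UTC: 19:19 − 10:00 = 09:19 on Nov 27.
+15 hours 46 minutes → arrive 01:05 UTC on Nov 28.
Flight 2 lands earlier by 10 hours 11 minutes.

the second, by 10 hours 11 minutes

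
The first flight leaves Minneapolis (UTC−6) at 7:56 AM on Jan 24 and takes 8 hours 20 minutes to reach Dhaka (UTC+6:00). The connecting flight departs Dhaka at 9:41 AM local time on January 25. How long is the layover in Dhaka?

5 hours 25 minutes

Convert departure to UTC: 7:56 AM + 6:00 = 1:56 PM UTC on Jan 24.
Add 8 hours and 20 minutes flight time → 10:16 PM UTC.
Dhaka is UTC+6:00, so local arrival = 10:16 PM + 6:00 = 4:16 AM on Jan 25.
Layover = 9:41 AM − 4:16 AM = 5 hours 25 minutes.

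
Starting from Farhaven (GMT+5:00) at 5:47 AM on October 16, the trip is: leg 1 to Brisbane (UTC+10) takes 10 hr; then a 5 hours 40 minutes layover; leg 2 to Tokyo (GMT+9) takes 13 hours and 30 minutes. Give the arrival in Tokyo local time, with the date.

Convert departure to UTC: 5:47 AM − 5:00 = 12:47 AM UTC on Oct 16.
Add 10 hours leg 1 → 10:47 AM UTC.
Add 5 hours and 40 minutes layover in Brisbane → 4:27 PM UTC.
Add 13 hours 30 minutes leg 2 → 5:57 AM UTC (Oct 17).
Tokyo is UTC+9:00, so local arrival = 5:57 AM + 9:00 = 2:57 PM on Oct 17.

2:57 PM on October 17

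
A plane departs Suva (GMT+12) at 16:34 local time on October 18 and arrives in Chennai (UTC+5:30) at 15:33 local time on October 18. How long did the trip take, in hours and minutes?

Departure in UTC: 16:34 − 12:00 = 04:34 on Oct 18.
Arrival in UTC: 15:33 − 5:30 = 10:03 on Oct 18.
Elapsed = 10:03 − 04:34 = 5 hours 29 minutes.

5 hours 29 minutes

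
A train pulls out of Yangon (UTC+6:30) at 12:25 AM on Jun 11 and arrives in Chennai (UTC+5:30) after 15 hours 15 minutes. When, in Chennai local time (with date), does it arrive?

Convert departure to UTC: 12:25 AM − 6:30 = 5:55 PM UTC on Jun 10.
Add 15 hours 15 minutes travel time → 9:10 AM UTC (Jun 11).
Chennai is UTC+5:30, so local arrival = 9:10 AM + 5:30 = 2:40 PM on Jun 11.

2:40 PM on June 11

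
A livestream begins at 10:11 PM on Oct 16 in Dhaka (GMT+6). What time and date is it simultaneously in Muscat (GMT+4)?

8:11 PM on October 16

Muscat is 2:00 behind Dhaka.
Shift by the zone difference: 10:11 PM − 2:00 = 8:11 PM on Oct 16 in Muscat.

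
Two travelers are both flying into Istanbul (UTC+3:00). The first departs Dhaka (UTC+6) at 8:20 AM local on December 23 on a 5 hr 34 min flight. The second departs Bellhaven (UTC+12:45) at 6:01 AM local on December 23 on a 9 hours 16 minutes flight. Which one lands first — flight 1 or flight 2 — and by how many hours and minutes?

Flight 1 in UTC: 8:20 AM − 6:00 = 2:20 AM on Dec 23.
+5 hours and 34 minutes → arrive 7:54 AM UTC on Dec 23.
Flight 2 in UTC: 6:01 AM − 12:45 = 5:16 PM on Dec 22.
+9 hours and 16 minutes → arrive 2:32 AM UTC on Dec 23.
Flight 2 lands earlier by 5 hours 22 minutes.

the second, by 5 hours 22 minutes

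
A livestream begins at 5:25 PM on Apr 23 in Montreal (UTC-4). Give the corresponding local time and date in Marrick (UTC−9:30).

11:55 AM on Apr 23

In UTC: 5:25 PM + 4:00 = 9:25 PM on Apr 23.
Marrick is UTC−9:30: 9:25 PM − 9:30 = 11:55 AM on Apr 23.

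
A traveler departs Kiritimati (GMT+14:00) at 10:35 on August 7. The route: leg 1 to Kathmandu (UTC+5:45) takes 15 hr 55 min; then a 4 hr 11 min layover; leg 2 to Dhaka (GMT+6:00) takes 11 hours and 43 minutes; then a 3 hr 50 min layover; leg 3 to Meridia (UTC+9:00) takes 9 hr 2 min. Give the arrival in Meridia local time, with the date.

02:16 on August 9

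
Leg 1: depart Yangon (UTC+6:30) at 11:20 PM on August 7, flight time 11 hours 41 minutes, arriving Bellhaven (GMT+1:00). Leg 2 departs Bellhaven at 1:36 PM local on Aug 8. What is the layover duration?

8 hours 5 minutes

Convert departure to UTC: 11:20 PM − 6:30 = 4:50 PM UTC on Aug 7.
Add 11 hours and 41 minutes flight time → 4:31 AM UTC (Aug 8).
Bellhaven is UTC+1:00, so local arrival = 4:31 AM + 1:00 = 5:31 AM on Aug 8.
Layover = 1:36 PM − 5:31 AM = 8 hours 5 minutes.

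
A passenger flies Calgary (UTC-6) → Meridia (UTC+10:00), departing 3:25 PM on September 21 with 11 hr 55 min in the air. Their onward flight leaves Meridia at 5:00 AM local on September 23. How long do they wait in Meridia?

Convert departure to UTC: 3:25 PM + 6:00 = 9:25 PM UTC on Sep 21.
Add 11 hours 55 minutes flight time → 9:20 AM UTC (Sep 22).
Meridia is UTC+10:00, so local arrival = 9:20 AM + 10:00 = 7:20 PM on Sep 22.
Layover = 5:00 AM − 7:20 PM (+1 day) = 9 hours 40 minutes.

9 hours 40 minutes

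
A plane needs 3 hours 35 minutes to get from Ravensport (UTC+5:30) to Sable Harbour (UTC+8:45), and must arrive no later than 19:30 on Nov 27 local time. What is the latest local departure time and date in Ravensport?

Target arrival in UTC: 19:30 − 8:45 = 10:45 on Nov 27.
Subtract 3 hours and 35 minutes → departure 07:10 UTC on Nov 27.
Ravensport is UTC+5:30: 07:10 + 5:30 = 12:40 on Nov 27.

12:40 on Nov 27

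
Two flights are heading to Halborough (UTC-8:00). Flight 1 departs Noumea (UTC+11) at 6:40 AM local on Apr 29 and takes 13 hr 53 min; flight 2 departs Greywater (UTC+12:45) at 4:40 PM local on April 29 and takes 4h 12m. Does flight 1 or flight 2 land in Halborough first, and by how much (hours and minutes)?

Flight 1 in UTC: 6:40 AM − 11:00 = 7:40 PM on Apr 28.
+13 hours 53 minutes → arrive 9:33 AM UTC on Apr 29.
Flight 2 in UTC: 4:40 PM − 12:45 = 3:55 AM on Apr 29.
+4 hours and 12 minutes → arrive 8:07 AM UTC on Apr 29.
Flight 2 lands earlier by 1 hour 26 minutes.

the second, by 1 hour 26 minutes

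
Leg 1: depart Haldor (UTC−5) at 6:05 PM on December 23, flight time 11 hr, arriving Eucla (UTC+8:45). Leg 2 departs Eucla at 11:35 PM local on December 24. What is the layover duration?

Convert departure to UTC: 6:05 PM + 5:00 = 11:05 PM UTC on Dec 23.
Add 11 hours flight time → 10:05 AM UTC (Dec 24).
Eucla is UTC+8:45, so local arrival = 10:05 AM + 8:45 = 6:50 PM on Dec 24.
Layover = 11:35 PM − 6:50 PM = 4 hours 45 minutes.

4 hours 45 minutes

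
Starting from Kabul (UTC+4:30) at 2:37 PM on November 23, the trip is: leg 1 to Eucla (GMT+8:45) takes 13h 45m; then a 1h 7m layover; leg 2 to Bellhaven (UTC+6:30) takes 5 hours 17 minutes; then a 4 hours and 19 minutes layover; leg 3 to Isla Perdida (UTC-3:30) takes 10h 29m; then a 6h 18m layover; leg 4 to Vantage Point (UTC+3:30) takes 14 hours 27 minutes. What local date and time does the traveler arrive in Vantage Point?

Convert departure to UTC: 2:37 PM − 4:30 = 10:07 AM UTC on Nov 23.
Add 13 hours 45 minutes leg 1 → 11:52 PM UTC.
Add 1 hour and 7 minutes layover in Eucla → 12:59 AM UTC (Nov 24).
Add 5 hours 17 minutes leg 2 → 6:16 AM UTC.
Add 4 hours 19 minutes layover in Bellhaven → 10:35 AM UTC.
Add 10 hours and 29 minutes leg 3 → 9:04 PM UTC.
Add 6 hours 18 minutes layover in Isla Perdida → 3:22 AM UTC (Nov 25).
Add 14 hours and 27 minutes leg 4 → 5:49 PM UTC.
Vantage Point is UTC+3:30, so local arrival = 5:49 PM + 3:30 = 9:19 PM on Nov 25.

9:19 PM on Nov 25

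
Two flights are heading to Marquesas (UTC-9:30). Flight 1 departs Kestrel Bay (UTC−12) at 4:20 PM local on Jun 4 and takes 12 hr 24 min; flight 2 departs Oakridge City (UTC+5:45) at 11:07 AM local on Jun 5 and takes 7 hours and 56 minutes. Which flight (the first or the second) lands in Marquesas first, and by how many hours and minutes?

Flight 1 in UTC: 4:20 PM + 12:00 = 4:20 AM on Jun 5.
+12 hours 24 minutes → arrive 4:44 PM UTC on Jun 5.
Flight 2 in UTC: 11:07 AM − 5:45 = 5:22 AM on Jun 5.
+7 hours and 56 minutes → arrive 1:18 PM UTC on Jun 5.
Flight 2 lands earlier by 3 hours 26 minutes.

the second, by 3 hours 26 minutes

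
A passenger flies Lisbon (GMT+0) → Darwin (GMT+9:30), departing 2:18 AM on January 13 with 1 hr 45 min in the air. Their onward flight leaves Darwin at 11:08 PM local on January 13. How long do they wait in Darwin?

9 hours 35 minutes

Lisbon is at UTC+0, so departure is already 2:18 AM UTC on Jan 13.
Add 1 hour 45 minutes flight time → 4:03 AM UTC.
Darwin is UTC+9:30, so local arrival = 4:03 AM + 9:30 = 1:33 PM on Jan 13.
Layover = 11:08 PM − 1:33 PM = 9 hours 35 minutes.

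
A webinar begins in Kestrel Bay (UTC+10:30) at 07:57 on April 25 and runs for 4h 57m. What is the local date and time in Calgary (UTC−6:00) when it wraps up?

Convert start to UTC: 07:57 − 10:30 = 21:27 UTC on Apr 24.
Add 4 hours and 57 minutes duration → 02:24 UTC (Apr 25).
Calgary is UTC−6:00, so local end time = 02:24 − 6:00 = 20:24 on Apr 24.

20:24 on April 24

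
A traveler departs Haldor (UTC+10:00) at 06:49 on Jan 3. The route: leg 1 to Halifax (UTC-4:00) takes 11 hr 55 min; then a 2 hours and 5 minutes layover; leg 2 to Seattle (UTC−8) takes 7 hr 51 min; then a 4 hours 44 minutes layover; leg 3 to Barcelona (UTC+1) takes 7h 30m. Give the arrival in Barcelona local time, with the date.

07:54 on January 4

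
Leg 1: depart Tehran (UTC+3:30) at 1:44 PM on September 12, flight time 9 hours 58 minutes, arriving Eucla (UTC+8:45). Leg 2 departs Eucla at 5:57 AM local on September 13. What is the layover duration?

1 hour

Convert departure to UTC: 1:44 PM − 3:30 = 10:14 AM UTC on Sep 12.
Add 9 hours 58 minutes flight time → 8:12 PM UTC.
Eucla is UTC+8:45, so local arrival = 8:12 PM + 8:45 = 4:57 AM on Sep 13.
Layover = 5:57 AM − 4:57 AM = 1 hour.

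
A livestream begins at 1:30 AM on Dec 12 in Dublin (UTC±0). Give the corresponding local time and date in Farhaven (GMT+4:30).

Dublin is UTC+0 so that is 1:30 AM UTC.
Farhaven is UTC+4:30: 1:30 AM + 4:30 = 6:00 AM on Dec 12.

6:00 AM on December 12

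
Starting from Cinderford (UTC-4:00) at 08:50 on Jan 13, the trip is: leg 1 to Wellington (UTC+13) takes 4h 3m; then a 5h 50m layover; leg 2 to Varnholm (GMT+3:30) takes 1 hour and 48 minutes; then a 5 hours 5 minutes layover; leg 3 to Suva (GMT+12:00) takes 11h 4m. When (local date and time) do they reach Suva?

04:40 on January 15

Convert departure to UTC: 08:50 + 4:00 = 12:50 UTC on Jan 13.
Add 4 hours and 3 minutes leg 1 → 16:53 UTC.
Add 5 hours 50 minutes layover in Wellington → 22:43 UTC.
Add 1 hour 48 minutes leg 2 → 00:31 UTC (Jan 14).
Add 5 hours 5 minutes layover in Varnholm → 05:36 UTC.
Add 11 hours and 4 minutes leg 3 → 16:40 UTC.
Suva is UTC+12:00, so local arrival = 16:40 + 12:00 = 04:40 on Jan 15.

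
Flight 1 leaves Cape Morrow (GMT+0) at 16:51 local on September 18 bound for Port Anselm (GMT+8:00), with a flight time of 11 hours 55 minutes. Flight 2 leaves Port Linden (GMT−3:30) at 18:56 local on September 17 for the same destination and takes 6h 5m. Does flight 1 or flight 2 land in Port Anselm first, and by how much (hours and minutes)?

Flight 1 departs at 16:51 UTC (Sep 18).
+11 hours 55 minutes → arrive 04:46 UTC on Sep 19.
Flight 2 in UTC: 18:56 + 3:30 = 22:26 on Sep 17.
+6 hours and 5 minutes → arrive 04:31 UTC on Sep 18.
Flight 2 lands earlier by 24 hours 15 minutes.

the second, by 24 hours 15 minutes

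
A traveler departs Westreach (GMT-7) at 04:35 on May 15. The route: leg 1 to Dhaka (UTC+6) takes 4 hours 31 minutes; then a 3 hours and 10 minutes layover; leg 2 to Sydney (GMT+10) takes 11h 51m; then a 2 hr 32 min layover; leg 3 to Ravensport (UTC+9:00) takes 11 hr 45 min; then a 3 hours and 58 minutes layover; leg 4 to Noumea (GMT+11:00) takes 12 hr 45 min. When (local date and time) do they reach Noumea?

Convert departure to UTC: 04:35 + 7:00 = 11:35 UTC on May 15.
Add 4 hours 31 minutes leg 1 → 16:06 UTC.
Add 3 hours and 10 minutes layover in Dhaka → 19:16 UTC.
Add 11 hours 51 minutes leg 2 → 07:07 UTC (May 16).
Add 2 hours and 32 minutes layover in Sydney → 09:39 UTC.
Add 11 hours 45 minutes leg 3 → 21:24 UTC.
Add 3 hours and 58 minutes layover in Ravensport → 01:22 UTC (May 17).
Add 12 hours and 45 minutes leg 4 → 14:07 UTC.
Noumea is UTC+11:00, so local arrival = 14:07 + 11:00 = 01:07 on May 18.

01:07 on May 18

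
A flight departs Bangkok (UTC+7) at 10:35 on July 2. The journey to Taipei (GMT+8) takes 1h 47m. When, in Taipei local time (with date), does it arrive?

Convert departure to UTC: 10:35 − 7:00 = 03:35 UTC on Jul 2.
Add 1 hour and 47 minutes travel time → 05:22 UTC.
Taipei is UTC+8:00, so local arrival = 05:22 + 8:00 = 13:22 on Jul 2.

13:22 on July 2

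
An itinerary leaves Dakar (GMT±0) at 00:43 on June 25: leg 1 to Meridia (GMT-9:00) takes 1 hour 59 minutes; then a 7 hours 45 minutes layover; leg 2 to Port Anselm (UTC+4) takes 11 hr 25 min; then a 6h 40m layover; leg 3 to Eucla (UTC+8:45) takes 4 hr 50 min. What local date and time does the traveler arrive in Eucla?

18:07 on June 26

Dakar is at UTC+0, so departure is already 00:43 UTC on Jun 25.
Add 1 hour and 59 minutes leg 1 → 02:42 UTC.
Add 7 hours 45 minutes layover in Meridia → 10:27 UTC.
Add 11 hours 25 minutes leg 2 → 21:52 UTC.
Add 6 hours and 40 minutes layover in Port Anselm → 04:32 UTC (Jun 26).
Add 4 hours and 50 minutes leg 3 → 09:22 UTC.
Eucla is UTC+8:45, so local arrival = 09:22 + 8:45 = 18:07 on Jun 26.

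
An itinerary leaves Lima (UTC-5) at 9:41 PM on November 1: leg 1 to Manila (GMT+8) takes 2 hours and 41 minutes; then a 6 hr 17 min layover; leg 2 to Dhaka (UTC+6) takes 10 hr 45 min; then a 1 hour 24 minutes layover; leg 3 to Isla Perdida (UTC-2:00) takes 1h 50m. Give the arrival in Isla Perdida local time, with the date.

Convert departure to UTC: 9:41 PM + 5:00 = 2:41 AM UTC on Nov 2.
Add 2 hours and 41 minutes leg 1 → 5:22 AM UTC.
Add 6 hours 17 minutes layover in Manila → 11:39 AM UTC.
Add 10 hours 45 minutes leg 2 → 10:24 PM UTC.
Add 1 hour and 24 minutes layover in Dhaka → 11:48 PM UTC.
Add 1 hour 50 minutes leg 3 → 1:38 AM UTC (Nov 3).
Isla Perdida is UTC−2:00, so local arrival = 1:38 AM − 2:00 = 11:38 PM on Nov 2.

11:38 PM on November 2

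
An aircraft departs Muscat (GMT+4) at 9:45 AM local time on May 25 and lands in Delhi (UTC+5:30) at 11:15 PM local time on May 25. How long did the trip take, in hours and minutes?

12 hours

Delhi is 1:30 ahead of Muscat.
Clock-face elapsed time (ignoring zones) is 13 hours 30 minutes.
Actual elapsed = 13 hours 30 minutes − 1:30 = 12 hours.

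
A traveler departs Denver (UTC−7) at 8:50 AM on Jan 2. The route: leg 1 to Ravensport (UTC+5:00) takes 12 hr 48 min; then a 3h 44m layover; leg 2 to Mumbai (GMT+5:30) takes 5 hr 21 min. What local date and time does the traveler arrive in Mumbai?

7:13 PM on Jan 3

Convert departure to UTC: 8:50 AM + 7:00 = 3:50 PM UTC on Jan 2.
Add 12 hours 48 minutes leg 1 → 4:38 AM UTC (Jan 3).
Add 3 hours 44 minutes layover in Ravensport → 8:22 AM UTC.
Add 5 hours 21 minutes leg 2 → 1:43 PM UTC.
Mumbai is UTC+5:30, so local arrival = 1:43 PM + 5:30 = 7:13 PM on Jan 3.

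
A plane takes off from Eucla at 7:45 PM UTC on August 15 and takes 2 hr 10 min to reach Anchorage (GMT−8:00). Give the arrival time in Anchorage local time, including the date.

1:55 PM on August 15

Departure is given in UTC: 7:45 PM on Aug 15.
Add 2 hours and 10 minutes → 9:55 PM UTC.
Anchorage is UTC−8:00: 9:55 PM − 8:00 = 1:55 PM on Aug 15.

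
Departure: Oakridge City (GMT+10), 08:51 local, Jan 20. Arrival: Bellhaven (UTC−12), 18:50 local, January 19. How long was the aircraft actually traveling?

7 hours 59 minutes

Departure in UTC: 08:51 − 10:00 = 22:51 on Jan 19.
Arrival in UTC: 18:50 + 12:00 = 06:50 on Jan 20.
Elapsed = 06:50 − 22:51 (+1 day) = 7 hours 59 minutes.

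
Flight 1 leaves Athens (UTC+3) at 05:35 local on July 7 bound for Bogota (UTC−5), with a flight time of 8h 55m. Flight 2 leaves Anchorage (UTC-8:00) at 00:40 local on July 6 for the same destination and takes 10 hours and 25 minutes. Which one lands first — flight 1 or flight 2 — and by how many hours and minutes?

the second, by 16 hours 25 minutes

Flight 1 in UTC: 05:35 − 3:00 = 02:35 on Jul 7.
+8 hours and 55 minutes → arrive 11:30 UTC on Jul 7.
Flight 2 in UTC: 00:40 + 8:00 = 08:40 on Jul 6.
+10 hours and 25 minutes → arrive 19:05 UTC on Jul 6.
Flight 2 lands earlier by 16 hours 25 minutes.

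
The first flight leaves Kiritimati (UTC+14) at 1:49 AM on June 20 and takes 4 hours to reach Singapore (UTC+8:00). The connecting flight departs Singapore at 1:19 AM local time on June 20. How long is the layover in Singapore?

1 hour 30 minutes

Convert departure to UTC: 1:49 AM − 14:00 = 11:49 AM UTC on Jun 19.
Add 4 hours flight time → 3:49 PM UTC.
Singapore is UTC+8:00, so local arrival = 3:49 PM + 8:00 = 11:49 PM on Jun 19.
Layover = 1:19 AM − 11:49 PM (+1 day) = 1 hour 30 minutes.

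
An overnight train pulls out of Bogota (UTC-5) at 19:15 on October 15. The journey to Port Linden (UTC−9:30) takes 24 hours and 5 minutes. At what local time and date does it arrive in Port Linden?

14:50 on October 16

Convert departure to UTC: 19:15 + 5:00 = 00:15 UTC on Oct 16.
Add 24 hours 5 minutes travel time → 00:20 UTC (Oct 17).
Port Linden is UTC−9:30, so local arrival = 00:20 − 9:30 = 14:50 on Oct 16.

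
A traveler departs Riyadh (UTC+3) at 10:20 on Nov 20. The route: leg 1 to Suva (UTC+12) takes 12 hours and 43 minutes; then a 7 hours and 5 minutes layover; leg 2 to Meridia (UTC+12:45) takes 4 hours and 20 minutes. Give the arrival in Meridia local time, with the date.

Convert departure to UTC: 10:20 − 3:00 = 07:20 UTC on Nov 20.
Add 12 hours and 43 minutes leg 1 → 20:03 UTC.
Add 7 hours 5 minutes layover in Suva → 03:08 UTC (Nov 21).
Add 4 hours and 20 minutes leg 2 → 07:28 UTC.
Meridia is UTC+12:45, so local arrival = 07:28 + 12:45 = 20:13 on Nov 21.

20:13 on Nov 21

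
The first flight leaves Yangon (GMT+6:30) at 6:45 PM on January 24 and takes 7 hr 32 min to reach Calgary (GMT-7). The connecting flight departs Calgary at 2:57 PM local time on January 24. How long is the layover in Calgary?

2 hours 10 minutes

Convert departure to UTC: 6:45 PM − 6:30 = 12:15 PM UTC on Jan 24.
Add 7 hours 32 minutes flight time → 7:47 PM UTC.
Calgary is UTC−7:00, so local arrival = 7:47 PM − 7:00 = 12:47 PM on Jan 24.
Layover = 2:57 PM − 12:47 PM = 2 hours 10 minutes.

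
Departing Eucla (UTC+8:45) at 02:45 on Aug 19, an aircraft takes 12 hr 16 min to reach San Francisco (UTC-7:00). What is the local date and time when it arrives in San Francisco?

San Francisco is 15:45 behind Eucla.
After 12 hours 16 minutes it is 15:01 in Eucla.
Shift by the zone difference: 15:01 − 15:45 = 23:16 on Aug 18 in San Francisco.

23:16 on August 18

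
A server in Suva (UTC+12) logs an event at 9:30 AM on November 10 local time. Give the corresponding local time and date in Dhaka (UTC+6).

Dhaka is 6:00 behind Suva.
Shift by the zone difference: 9:30 AM − 6:00 = 3:30 AM on Nov 10 in Dhaka.

3:30 AM on Nov 10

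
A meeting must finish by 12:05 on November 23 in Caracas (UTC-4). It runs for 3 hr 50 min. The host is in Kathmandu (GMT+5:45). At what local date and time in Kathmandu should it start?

18:00 on November 23

Target end time in UTC: 12:05 + 4:00 = 16:05 on Nov 23.
Subtract 3 hours 50 minutes → start 12:15 UTC on Nov 23.
Kathmandu is UTC+5:45: 12:15 + 5:45 = 18:00 on Nov 23.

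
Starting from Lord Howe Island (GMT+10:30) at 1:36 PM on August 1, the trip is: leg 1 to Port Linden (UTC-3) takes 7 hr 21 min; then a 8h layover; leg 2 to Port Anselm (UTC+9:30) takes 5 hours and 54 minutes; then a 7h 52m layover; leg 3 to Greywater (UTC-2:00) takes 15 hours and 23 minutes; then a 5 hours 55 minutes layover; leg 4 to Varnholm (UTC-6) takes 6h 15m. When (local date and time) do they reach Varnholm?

5:46 AM on August 3

Convert departure to UTC: 1:36 PM − 10:30 = 3:06 AM UTC on Aug 1.
Add 7 hours and 21 minutes leg 1 → 10:27 AM UTC.
Add 8 hours layover in Port Linden → 6:27 PM UTC.
Add 5 hours and 54 minutes leg 2 → 12:21 AM UTC (Aug 2).
Add 7 hours and 52 minutes layover in Port Anselm → 8:13 AM UTC.
Add 15 hours 23 minutes leg 3 → 11:36 PM UTC.
Add 5 hours and 55 minutes layover in Greywater → 5:31 AM UTC (Aug 3).
Add 6 hours 15 minutes leg 4 → 11:46 AM UTC.
Varnholm is UTC−6:00, so local arrival = 11:46 AM − 6:00 = 5:46 AM on Aug 3.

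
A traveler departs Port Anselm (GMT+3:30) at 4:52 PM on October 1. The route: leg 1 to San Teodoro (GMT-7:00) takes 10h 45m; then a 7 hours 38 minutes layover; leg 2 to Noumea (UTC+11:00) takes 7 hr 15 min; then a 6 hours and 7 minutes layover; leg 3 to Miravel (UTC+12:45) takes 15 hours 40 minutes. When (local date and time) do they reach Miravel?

Convert departure to UTC: 4:52 PM − 3:30 = 1:22 PM UTC on Oct 1.
Add 10 hours 45 minutes leg 1 → 12:07 AM UTC (Oct 2).
Add 7 hours and 38 minutes layover in San Teodoro → 7:45 AM UTC.
Add 7 hours and 15 minutes leg 2 → 3:00 PM UTC.
Add 6 hours 7 minutes layover in Noumea → 9:07 PM UTC.
Add 15 hours 40 minutes leg 3 → 12:47 PM UTC (Oct 3).
Miravel is UTC+12:45, so local arrival = 12:47 PM + 12:45 = 1:32 AM on Oct 4.

1:32 AM on October 4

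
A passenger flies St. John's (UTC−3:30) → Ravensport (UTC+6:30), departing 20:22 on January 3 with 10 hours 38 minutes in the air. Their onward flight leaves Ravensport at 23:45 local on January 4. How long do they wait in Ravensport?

Convert departure to UTC: 20:22 + 3:30 = 23:52 UTC on Jan 3.
Add 10 hours 38 minutes flight time → 10:30 UTC (Jan 4).
Ravensport is UTC+6:30, so local arrival = 10:30 + 6:30 = 17:00 on Jan 4.
Layover = 23:45 − 17:00 = 6 hours 45 minutes.

6 hours 45 minutes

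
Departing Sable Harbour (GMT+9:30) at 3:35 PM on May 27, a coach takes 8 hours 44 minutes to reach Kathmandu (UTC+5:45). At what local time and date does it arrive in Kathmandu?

Convert departure to UTC: 3:35 PM − 9:30 = 6:05 AM UTC on May 27.
Add 8 hours and 44 minutes travel time → 2:49 PM UTC.
Kathmandu is UTC+5:45, so local arrival = 2:49 PM + 5:45 = 8:34 PM on May 27.

8:34 PM on May 27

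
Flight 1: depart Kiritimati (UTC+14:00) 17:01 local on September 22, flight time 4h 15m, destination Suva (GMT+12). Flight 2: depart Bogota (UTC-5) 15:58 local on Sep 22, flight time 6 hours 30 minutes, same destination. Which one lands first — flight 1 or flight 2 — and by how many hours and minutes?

the first, by 20 hours 12 minutes

Flight 1 in UTC: 17:01 − 14:00 = 03:01 on Sep 22.
+4 hours 15 minutes → arrive 07:16 UTC on Sep 22.
Flight 2 in UTC: 15:58 + 5:00 = 20:58 on Sep 22.
+6 hours and 30 minutes → arrive 03:28 UTC on Sep 23.
Flight 1 lands earlier by 20 hours 12 minutes.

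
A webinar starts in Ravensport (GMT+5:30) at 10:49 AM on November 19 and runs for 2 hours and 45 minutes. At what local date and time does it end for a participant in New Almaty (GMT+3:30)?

11:34 AM on November 19

Convert start to UTC: 10:49 AM − 5:30 = 5:19 AM UTC on Nov 19.
Add 2 hours 45 minutes duration → 8:04 AM UTC.
New Almaty is UTC+3:30, so local end time = 8:04 AM + 3:30 = 11:34 AM on Nov 19.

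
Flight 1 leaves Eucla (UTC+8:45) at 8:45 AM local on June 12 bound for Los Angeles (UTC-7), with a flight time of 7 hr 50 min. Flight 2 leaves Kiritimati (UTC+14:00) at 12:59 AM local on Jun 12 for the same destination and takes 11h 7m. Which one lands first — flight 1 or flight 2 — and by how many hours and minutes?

Flight 1 in UTC: 8:45 AM − 8:45 = 12:00 AM on Jun 12.
+7 hours 50 minutes → arrive 7:50 AM UTC on Jun 12.
Flight 2 in UTC: 12:59 AM − 14:00 = 10:59 AM on Jun 11.
+11 hours 7 minutes → arrive 10:06 PM UTC on Jun 11.
Flight 2 lands earlier by 9 hours 44 minutes.

the second, by 9 hours 44 minutes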